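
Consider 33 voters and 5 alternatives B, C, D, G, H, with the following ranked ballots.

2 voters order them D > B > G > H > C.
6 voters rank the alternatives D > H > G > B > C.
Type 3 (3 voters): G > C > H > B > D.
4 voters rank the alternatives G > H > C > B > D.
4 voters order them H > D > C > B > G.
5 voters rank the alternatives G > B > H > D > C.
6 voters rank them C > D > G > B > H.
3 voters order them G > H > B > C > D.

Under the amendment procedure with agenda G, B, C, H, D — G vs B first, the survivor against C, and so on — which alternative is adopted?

Round 1: G vs B — 27–6, G advances.
Round 2: G vs C — 23–10, G advances.
Round 3: G vs H — 23–10, G advances.
Round 4: G vs D — 15–18, D advances.
D survives the agenda.

D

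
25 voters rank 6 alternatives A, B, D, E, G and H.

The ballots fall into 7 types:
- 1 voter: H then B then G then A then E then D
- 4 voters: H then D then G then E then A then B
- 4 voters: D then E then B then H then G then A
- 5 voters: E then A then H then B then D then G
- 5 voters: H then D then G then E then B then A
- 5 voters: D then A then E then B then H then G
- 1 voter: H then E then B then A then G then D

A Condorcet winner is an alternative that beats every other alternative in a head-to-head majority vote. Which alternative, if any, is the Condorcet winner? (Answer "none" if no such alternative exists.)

Check each pair by majority over 25 ballots:
A–B: A 14–11.
A vs D: D, 18–7.
A vs E: A preferred on 1+5 = 6 ballots; E wins 19–6.
A vs G: A preferred on 5+5+1 = 11 ballots; G wins 14–11.
A–H: H 15–10.
B vs D: D, 18–7.
B–E: E 24–1.
B vs G: 16 to 9, B.
B vs H: H wins 16–9.
D vs E: 4+4+5+5 = 18 for D, 7 for E — D by 18–7.
D vs G: 4+4+5+5+5 = 23 for D, 2 for G — D by 23–2.
D vs H: H, 16–9.
E vs G: 4+5+5+1 = 15 for E, 10 for G — E by 15–10.
E vs H: 14 to 11, E.
G–H: H 25–0.
Every alternative loses at least once (A loses to D; B loses to A; D loses to H; E loses to D; G loses to B; H loses to E). The majority relation contains the cycle A → B → G → A, so there is no Condorcet winner.

none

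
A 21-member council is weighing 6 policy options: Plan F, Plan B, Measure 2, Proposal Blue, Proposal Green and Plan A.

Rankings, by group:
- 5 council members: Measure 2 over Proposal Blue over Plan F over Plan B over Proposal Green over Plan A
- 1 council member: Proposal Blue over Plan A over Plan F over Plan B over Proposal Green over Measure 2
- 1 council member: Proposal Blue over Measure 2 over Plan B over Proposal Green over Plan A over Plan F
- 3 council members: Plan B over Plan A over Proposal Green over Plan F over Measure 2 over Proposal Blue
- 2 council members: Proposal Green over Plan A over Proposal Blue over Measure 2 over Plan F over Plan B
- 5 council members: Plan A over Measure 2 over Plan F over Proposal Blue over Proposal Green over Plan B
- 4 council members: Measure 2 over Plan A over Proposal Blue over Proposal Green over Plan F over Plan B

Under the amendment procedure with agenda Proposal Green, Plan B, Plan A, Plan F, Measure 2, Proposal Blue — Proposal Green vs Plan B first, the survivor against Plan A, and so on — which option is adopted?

Plan A

Round 1: Proposal Green vs Plan B — 11–10, Proposal Green advances.
Round 2: Proposal Green vs Plan A — 8–13, Plan A advances.
Round 3: Plan A vs Plan F — 16–5, Plan A advances.
Round 4: Plan A vs Measure 2 — 11–10, Plan A advances.
Round 5: Plan A vs Proposal Blue — 14–7, Plan A advances.
Plan A survives the agenda.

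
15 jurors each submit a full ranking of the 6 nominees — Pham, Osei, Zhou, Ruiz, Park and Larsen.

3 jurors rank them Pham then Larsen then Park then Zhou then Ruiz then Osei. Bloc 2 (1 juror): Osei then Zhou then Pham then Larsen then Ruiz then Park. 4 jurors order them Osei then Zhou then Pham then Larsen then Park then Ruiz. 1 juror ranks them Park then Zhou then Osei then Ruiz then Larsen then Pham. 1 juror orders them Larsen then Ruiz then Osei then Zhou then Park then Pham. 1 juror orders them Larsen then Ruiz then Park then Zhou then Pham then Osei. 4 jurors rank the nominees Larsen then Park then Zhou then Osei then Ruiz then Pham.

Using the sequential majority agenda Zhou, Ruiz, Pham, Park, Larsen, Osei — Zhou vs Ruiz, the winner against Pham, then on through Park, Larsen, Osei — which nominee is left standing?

Larsen

Round 1: Zhou vs Ruiz — 13–2, Zhou advances.
Round 2: Zhou vs Pham — 12–3, Zhou advances.
Round 3: Zhou vs Park — 6–9, Park advances.
Round 4: Park vs Larsen — 1–14, Larsen advances.
Round 5: Larsen vs Osei — 9–6, Larsen advances.
The agenda winner is Larsen.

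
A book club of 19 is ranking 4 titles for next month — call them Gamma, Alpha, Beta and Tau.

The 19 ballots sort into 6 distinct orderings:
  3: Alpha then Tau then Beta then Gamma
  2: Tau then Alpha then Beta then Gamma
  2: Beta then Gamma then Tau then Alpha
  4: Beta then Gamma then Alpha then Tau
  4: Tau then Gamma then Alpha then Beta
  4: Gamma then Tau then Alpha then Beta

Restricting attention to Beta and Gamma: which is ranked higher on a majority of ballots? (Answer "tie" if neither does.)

Ballots ranking Beta above Gamma: 3 + 2 + 2 + 4 = 11.
Ballots ranking Gamma above Beta: 19 − 11 = 8.
Beta wins the head-to-head 11–8.

Beta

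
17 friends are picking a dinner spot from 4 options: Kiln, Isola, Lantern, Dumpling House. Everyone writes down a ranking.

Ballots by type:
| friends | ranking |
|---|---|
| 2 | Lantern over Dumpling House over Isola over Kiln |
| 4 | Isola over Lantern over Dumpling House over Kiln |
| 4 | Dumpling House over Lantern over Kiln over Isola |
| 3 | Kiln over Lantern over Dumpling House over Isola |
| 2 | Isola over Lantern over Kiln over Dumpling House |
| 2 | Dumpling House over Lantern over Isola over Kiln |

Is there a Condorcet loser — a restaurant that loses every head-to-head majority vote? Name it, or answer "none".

Pairwise majorities:
Kiln vs Isola: 4+3 = 7 for Kiln, 10 for Isola — Isola by 10–7.
Kiln vs Lantern: Kiln is ranked higher on 3 ballots, Lantern on 14. Lantern wins 14–3.
Kiln vs Dumpling House: Kiln is ranked higher on 3+2 = 5 ballots, Dumpling House on 12. Dumpling House wins 12–5.
Isola vs Lantern: Lantern, 11–6.
Isola vs Dumpling House: Dumpling House, 11–6.
Lantern vs Dumpling House: Lantern is ranked higher on 2+4+3+2 = 11 ballots, Dumpling House on 6. Lantern wins 11–6.
Kiln is beaten in every head-to-head and is the Condorcet loser.

Kiln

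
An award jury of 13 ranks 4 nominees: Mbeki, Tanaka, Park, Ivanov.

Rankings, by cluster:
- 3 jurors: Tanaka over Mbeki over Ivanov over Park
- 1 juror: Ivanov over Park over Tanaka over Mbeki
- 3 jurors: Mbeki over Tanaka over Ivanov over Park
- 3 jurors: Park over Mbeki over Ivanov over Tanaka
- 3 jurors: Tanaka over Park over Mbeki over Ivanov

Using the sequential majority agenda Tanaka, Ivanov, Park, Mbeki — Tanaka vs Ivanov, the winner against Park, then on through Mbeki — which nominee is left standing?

Tanaka

Round 1: Tanaka vs Ivanov — 9–4, Tanaka advances.
Round 2: Tanaka vs Park — 9–4, Tanaka advances.
Round 3: Tanaka vs Mbeki — 7–6, Tanaka advances.
Tanaka survives the agenda.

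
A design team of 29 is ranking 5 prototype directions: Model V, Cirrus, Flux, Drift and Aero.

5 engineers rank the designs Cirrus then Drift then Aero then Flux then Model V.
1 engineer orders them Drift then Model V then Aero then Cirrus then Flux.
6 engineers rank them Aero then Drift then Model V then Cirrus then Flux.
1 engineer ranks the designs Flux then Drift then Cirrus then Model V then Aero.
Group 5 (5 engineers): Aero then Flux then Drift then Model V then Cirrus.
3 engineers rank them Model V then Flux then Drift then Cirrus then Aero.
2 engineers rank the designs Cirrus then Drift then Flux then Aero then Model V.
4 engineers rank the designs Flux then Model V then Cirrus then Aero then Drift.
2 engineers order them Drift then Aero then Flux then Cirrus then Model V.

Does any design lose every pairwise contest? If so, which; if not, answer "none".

Head-to-head results (29 engineers):
Model V–Cirrus: Model V 19–10.
Model V vs Flux: Model V is ranked higher on 1+6+3 = 10 ballots, Flux on 19. Flux wins 19–10.
Model V vs Drift: Drift wins 22–7.
Model V vs Aero: 1+1+3+4 = 9 for Model V, 20 for Aero — Aero by 20–9.
Cirrus vs Flux: Cirrus preferred on 5+1+6+2 = 14 ballots; Flux wins 15–14.
Cirrus vs Drift: 11 to 18, Drift.
Cirrus–Aero: Cirrus 15–14.
Flux vs Drift: Drift wins 16–13.
Flux–Aero: Aero 19–10.
Drift vs Aero: 5+1+1+3+2+2 = 14 for Drift, 15 for Aero — Aero by 15–14.
No design is winless: Model V beats Cirrus; Cirrus beats Aero; Flux beats Model V; Drift beats Model V; Aero beats Model V. There is no Condorcet loser.

none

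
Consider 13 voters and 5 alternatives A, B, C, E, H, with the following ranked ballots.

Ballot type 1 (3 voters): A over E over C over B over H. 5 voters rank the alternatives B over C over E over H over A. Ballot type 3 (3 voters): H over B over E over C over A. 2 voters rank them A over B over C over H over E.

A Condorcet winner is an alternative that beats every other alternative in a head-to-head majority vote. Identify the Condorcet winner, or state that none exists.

B

Head-to-head results (13 voters):
A vs B: B, 8–5.
A–C: C 8–5.
A–E: E 8–5.
A–H: H 8–5.
B vs C: B wins 10–3.
B–E: B 10–3.
B vs H: B wins 10–3.
C–E: C 7–6.
C vs H: C, 10–3.
E vs H: E, 8–5.
B beats each of A, C, E, H — B is the Condorcet winner.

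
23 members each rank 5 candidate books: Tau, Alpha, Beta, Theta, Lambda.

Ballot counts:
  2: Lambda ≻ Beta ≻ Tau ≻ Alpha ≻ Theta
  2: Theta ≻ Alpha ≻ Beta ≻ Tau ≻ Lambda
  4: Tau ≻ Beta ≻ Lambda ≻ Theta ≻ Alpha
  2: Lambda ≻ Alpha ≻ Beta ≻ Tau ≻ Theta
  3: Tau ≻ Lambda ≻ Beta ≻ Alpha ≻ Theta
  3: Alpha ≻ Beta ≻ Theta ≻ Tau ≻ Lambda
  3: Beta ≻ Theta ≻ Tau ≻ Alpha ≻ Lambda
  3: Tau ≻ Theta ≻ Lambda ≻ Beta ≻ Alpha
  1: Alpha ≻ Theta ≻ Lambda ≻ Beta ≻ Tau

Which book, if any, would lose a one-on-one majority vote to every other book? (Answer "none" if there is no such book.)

Alpha

Pairwise majorities:
Tau vs Alpha: Tau is ranked higher on 2+4+3+3+3 = 15 ballots, Alpha on 8. Tau wins 15–8.
Tau vs Beta: Beta, 13–10.
Tau vs Theta: 2+4+2+3+3 = 14 for Tau, 9 for Theta — Tau by 14–9.
Tau vs Lambda: 2+4+3+3+3+3 = 18 for Tau, 5 for Lambda — Tau by 18–5.
Alpha vs Beta: Alpha is ranked higher on 2+2+3+1 = 8 ballots, Beta on 15. Beta wins 15–8.
Alpha vs Theta: Theta, 12–11.
Alpha vs Lambda: 2+3+3+1 = 9 for Alpha, 14 for Lambda — Lambda by 14–9.
Beta–Theta: Beta 17–6.
Beta vs Lambda: 12 to 11, Beta.
Theta vs Lambda: Theta wins 12–11.
Alpha loses to every other book — it is the Condorcet loser.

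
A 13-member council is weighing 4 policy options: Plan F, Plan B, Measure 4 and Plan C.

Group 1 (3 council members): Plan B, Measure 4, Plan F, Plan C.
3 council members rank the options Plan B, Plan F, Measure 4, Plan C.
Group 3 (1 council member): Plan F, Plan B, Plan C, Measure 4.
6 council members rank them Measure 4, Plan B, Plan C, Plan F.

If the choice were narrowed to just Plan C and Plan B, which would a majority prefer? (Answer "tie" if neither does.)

No ballot ranks Plan C above Plan B: 0.
Ballots ranking Plan B above Plan C: 13 − 0 = 13.
Plan B wins the head-to-head 13–0.

Plan B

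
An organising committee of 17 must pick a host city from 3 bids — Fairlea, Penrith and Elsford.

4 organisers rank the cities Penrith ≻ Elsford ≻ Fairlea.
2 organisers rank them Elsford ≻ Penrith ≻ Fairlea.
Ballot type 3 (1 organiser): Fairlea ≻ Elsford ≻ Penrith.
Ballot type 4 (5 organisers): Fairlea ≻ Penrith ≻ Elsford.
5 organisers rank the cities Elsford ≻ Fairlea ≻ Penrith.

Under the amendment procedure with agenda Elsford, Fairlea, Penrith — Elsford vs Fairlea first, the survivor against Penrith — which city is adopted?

Penrith

Round 1: Elsford vs Fairlea — 11–6, Elsford advances.
Round 2: Elsford vs Penrith — 8–9, Penrith advances.
The agenda winner is Penrith.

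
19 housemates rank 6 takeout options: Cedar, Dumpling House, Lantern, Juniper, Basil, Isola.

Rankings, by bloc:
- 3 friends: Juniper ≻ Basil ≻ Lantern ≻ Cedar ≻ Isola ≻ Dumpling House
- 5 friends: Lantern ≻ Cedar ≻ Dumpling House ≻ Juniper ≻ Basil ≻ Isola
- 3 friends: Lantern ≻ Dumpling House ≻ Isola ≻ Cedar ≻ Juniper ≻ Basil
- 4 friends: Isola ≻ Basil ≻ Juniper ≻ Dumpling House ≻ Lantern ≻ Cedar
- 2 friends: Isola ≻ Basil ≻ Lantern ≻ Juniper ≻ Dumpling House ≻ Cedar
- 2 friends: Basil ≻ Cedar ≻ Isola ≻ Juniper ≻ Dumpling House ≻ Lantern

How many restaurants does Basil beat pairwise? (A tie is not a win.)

Basil against each rival (19 friends):
Basil vs Cedar: Basil, 11–8.
Basil vs Dumpling House: Basil is ranked higher on 3+4+2+2 = 11 ballots, Dumpling House on 8. Basil wins 11–8.
Basil vs Lantern: Basil, 11–8.
Basil vs Juniper: Basil is ranked higher on 4+2+2 = 8 ballots, Juniper on 11. Juniper wins 11–8.
Basil vs Isola: Basil, 10–9.
Basil beats Cedar, Dumpling House, Lantern, Isola; loses to Juniper — 4 pairwise wins.

4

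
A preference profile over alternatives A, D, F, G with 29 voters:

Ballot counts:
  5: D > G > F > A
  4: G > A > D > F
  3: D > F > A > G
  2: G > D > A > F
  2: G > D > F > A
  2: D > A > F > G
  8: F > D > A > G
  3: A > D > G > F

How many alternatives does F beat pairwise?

F against each rival (29 voters):
F vs A: 18 to 11, F.
F vs D: D, 21–8.
F vs G: F is ranked higher on 3+2+8 = 13 ballots, G on 16. G wins 16–13.
F beats A; loses to D, G — 1 pairwise win.

1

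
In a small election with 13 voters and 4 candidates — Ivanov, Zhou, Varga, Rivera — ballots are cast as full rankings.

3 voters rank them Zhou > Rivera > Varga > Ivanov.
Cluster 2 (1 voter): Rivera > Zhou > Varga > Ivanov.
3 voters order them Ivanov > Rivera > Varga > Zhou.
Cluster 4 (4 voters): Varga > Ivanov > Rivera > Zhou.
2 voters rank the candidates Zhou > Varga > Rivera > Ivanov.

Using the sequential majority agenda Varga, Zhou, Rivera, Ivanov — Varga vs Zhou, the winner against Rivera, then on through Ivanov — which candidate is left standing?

Round 1: Varga vs Zhou — 7–6, Varga advances.
Round 2: Varga vs Rivera — 6–7, Rivera advances.
Round 3: Rivera vs Ivanov — 6–7, Ivanov advances.
The agenda winner is Ivanov.

Ivanov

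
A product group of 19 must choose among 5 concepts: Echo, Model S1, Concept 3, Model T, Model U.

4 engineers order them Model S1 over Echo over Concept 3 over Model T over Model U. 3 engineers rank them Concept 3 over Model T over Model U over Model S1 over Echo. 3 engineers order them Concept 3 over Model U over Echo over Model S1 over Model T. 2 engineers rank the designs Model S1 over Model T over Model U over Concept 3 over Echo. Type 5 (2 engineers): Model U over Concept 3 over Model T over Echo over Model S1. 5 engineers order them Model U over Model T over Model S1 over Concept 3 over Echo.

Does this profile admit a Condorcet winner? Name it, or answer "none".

none

Head-to-head results (19 engineers):
Echo–Model S1: Model S1 14–5.
Echo–Concept 3: Concept 3 15–4.
Echo vs Model T: Model T wins 12–7.
Echo–Model U: Model U 15–4.
Model S1 vs Concept 3: Model S1 wins 11–8.
Model S1–Model T: Model T 10–9.
Model S1–Model U: Model U 13–6.
Concept 3 vs Model T: Concept 3 wins 12–7.
Concept 3–Model U: Concept 3 10–9.
Model T vs Model U: Model U, 10–9.
Each design drops at least one matchup (Echo loses to Model S1; Model S1 loses to Model T; Concept 3 loses to Model S1; Model T loses to Concept 3; Model U loses to Concept 3); the cycle Model S1 → Concept 3 → Model T → Model S1 rules out a Condorcet winner.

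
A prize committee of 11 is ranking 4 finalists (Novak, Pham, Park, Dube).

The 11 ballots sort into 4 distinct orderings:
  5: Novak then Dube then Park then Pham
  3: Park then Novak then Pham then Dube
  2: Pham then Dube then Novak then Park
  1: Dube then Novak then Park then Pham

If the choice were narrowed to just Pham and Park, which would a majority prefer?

Ballots ranking Pham above Park: 2.
Ballots ranking Park above Pham: 11 − 2 = 9.
Park wins the head-to-head 9–2.

Park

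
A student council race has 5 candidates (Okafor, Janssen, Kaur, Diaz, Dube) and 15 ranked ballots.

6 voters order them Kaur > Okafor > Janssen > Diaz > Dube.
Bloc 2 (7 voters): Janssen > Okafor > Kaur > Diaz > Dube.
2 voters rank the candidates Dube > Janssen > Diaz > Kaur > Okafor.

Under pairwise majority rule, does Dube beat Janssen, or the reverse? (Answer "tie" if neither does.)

Ballots ranking Dube above Janssen: 2.
Ballots ranking Janssen above Dube: 15 − 2 = 13.
Janssen wins the head-to-head 13–2.

Janssen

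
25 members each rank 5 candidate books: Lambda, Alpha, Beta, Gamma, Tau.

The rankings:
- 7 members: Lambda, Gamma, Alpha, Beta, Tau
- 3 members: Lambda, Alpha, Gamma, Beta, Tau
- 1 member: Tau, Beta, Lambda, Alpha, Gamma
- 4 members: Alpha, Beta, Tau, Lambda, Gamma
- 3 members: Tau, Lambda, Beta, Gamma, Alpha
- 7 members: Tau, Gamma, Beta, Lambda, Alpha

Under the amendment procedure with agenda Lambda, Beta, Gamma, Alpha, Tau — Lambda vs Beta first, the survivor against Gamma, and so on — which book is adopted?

Round 1: Lambda vs Beta — 13–12, Lambda advances.
Round 2: Lambda vs Gamma — 18–7, Lambda advances.
Round 3: Lambda vs Alpha — 21–4, Lambda advances.
Round 4: Lambda vs Tau — 10–15, Tau advances.
The agenda winner is Tau.

Tau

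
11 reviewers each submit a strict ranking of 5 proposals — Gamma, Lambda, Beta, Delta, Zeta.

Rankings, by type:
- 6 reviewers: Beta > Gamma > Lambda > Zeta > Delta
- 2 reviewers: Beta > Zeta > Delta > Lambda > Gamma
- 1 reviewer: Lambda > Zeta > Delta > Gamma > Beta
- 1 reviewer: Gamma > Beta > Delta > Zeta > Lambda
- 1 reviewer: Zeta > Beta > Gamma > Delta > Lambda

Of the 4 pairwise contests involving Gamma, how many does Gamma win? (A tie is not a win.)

Gamma against each rival (11 reviewers):
Gamma vs Lambda: 8 to 3, Gamma.
Gamma vs Beta: 2 to 9, Beta.
Gamma vs Delta: Gamma is ranked higher on 6+1+1 = 8 ballots, Delta on 3. Gamma wins 8–3.
Gamma vs Zeta: 6+1 = 7 for Gamma, 4 for Zeta — Gamma by 7–4.
Gamma beats Lambda, Delta, Zeta; loses to Beta — 3 pairwise wins.

3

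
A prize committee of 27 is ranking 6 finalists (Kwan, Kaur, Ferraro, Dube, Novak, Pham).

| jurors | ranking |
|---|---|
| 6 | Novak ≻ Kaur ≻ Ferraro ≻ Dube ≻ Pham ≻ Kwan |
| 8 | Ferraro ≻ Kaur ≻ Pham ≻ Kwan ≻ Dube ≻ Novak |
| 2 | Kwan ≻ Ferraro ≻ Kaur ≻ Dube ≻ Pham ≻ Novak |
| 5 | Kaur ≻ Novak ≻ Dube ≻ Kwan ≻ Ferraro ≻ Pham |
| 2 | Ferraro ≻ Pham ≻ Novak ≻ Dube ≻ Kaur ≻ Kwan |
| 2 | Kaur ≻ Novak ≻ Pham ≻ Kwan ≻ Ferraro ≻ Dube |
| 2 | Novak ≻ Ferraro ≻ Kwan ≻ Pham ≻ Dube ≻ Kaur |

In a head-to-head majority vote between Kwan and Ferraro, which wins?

Ballots ranking Kwan above Ferraro: 2 + 5 + 2 = 9.
Ballots ranking Ferraro above Kwan: 27 − 9 = 18.
Ferraro wins the head-to-head 18–9.

Ferraro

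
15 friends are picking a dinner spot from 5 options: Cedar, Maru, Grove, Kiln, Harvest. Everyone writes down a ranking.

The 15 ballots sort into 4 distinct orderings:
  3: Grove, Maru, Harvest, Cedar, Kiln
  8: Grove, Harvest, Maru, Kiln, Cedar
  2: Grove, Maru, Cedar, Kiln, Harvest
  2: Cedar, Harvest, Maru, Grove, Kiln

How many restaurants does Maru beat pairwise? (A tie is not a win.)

Maru against each rival (15 friends):
Maru vs Cedar: 3+8+2 = 13 for Maru, 2 for Cedar — Maru by 13–2.
Maru vs Grove: Grove wins 13–2.
Maru vs Kiln: Maru is ranked higher on 3+8+2+2 = 15 ballots, Kiln on 0. Maru wins 15–0.
Maru vs Harvest: 3+2 = 5 for Maru, 10 for Harvest — Harvest by 10–5.
Maru beats Cedar, Kiln; loses to Grove, Harvest — 2 pairwise wins.

2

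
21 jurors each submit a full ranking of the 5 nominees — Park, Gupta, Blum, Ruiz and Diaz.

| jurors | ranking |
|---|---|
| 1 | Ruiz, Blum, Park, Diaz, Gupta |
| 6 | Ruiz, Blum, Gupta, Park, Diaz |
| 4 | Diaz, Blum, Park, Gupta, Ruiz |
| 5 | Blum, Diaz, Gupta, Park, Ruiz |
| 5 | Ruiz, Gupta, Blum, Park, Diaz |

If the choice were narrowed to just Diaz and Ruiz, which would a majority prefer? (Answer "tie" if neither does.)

Ruiz

Ballots ranking Diaz above Ruiz: 4 + 5 = 9.
Ballots ranking Ruiz above Diaz: 21 − 9 = 12.
Ruiz wins the head-to-head 12–9.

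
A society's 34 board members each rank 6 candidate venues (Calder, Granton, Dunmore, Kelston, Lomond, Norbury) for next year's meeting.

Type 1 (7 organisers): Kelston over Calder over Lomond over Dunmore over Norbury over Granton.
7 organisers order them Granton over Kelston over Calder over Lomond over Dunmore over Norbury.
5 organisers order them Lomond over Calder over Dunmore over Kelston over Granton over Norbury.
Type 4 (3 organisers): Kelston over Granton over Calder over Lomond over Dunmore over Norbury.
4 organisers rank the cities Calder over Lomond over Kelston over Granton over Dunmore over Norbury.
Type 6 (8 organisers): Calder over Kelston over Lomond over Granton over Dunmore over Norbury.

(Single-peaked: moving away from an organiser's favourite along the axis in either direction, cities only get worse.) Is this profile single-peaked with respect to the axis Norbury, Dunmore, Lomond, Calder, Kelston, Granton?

yes

Axis positions: Norbury=1, Dunmore=2, Lomond=3, Calder=4, Kelston=5, Granton=6.
Type 1 (peak Kelston at position 5): ranking walks positions 5-4-3-2-1-6, expanding outward from the peak — single-peaked.
Type 2 (peak Granton at position 6): ranking walks positions 6-5-4-3-2-1, expanding outward from the peak — single-peaked.
Type 3 (peak Lomond at position 3): ranking walks positions 3-4-2-5-6-1, expanding outward from the peak — single-peaked.
Type 4 (peak Kelston at position 5): ranking walks positions 5-6-4-3-2-1, expanding outward from the peak — single-peaked.
Type 5 (peak Calder at position 4): ranking walks positions 4-3-5-6-2-1, expanding outward from the peak — single-peaked.
Type 6 (peak Calder at position 4): ranking walks positions 4-5-3-6-2-1, expanding outward from the peak — single-peaked.
Every ranking is single-peaked on this axis.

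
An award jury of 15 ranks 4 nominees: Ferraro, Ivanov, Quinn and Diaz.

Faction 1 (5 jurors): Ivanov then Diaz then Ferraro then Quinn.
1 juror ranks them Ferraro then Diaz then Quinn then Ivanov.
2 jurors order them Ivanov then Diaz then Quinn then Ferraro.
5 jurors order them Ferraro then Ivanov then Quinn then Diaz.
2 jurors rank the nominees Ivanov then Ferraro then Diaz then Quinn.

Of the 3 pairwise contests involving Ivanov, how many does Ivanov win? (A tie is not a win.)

Ivanov against each rival (15 jurors):
Ivanov vs Ferraro: Ivanov, 9–6.
Ivanov–Quinn: Ivanov 14–1.
Ivanov–Diaz: Ivanov 14–1.
Ivanov beats Ferraro, Quinn, Diaz — 3 pairwise wins.

3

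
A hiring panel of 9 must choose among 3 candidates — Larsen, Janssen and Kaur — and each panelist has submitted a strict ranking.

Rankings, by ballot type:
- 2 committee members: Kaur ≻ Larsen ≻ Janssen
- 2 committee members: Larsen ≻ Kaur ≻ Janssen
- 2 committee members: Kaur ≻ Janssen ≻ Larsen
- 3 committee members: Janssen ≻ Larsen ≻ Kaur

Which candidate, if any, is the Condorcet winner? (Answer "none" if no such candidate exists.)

none

Check each pair by majority over 9 ballots:
Larsen vs Janssen: 2+2 = 4 for Larsen, 5 for Janssen — Janssen by 5–4.
Larsen vs Kaur: Larsen wins 5–4.
Janssen vs Kaur: Kaur wins 6–3.
Every candidate loses at least once (Larsen loses to Janssen; Janssen loses to Kaur; Kaur loses to Larsen). The majority relation contains the cycle Larsen beats Kaur beats Janssen beats Larsen, so there is no Condorcet winner.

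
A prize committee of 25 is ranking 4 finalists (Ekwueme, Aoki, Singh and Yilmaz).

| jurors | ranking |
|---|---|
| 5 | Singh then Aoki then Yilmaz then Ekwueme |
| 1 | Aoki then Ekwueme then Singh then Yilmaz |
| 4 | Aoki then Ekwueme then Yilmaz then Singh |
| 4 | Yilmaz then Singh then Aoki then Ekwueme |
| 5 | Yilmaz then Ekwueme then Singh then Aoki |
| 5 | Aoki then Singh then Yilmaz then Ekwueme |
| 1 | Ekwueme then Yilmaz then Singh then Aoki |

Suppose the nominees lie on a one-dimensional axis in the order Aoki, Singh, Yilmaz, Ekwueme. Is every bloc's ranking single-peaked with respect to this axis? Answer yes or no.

Axis positions: Aoki=1, Singh=2, Yilmaz=3, Ekwueme=4.
Bloc 1 (peak Singh at position 2): ranking walks positions 2-1-3-4, expanding outward from the peak — single-peaked.
Bloc 2: ranking walks positions 1-4-2-3; Ekwueme is ranked above Singh even though Singh lies between Ekwueme and the peak Aoki on the axis — preferences dip and rise again. Not single-peaked.
Bloc 3: ranking walks positions 1-4-3-2; Ekwueme is ranked above Singh even though Singh lies between Ekwueme and the peak Aoki on the axis — preferences dip and rise again. Not single-peaked.
Bloc 4 (peak Yilmaz at position 3): ranking walks positions 3-2-1-4, expanding outward from the peak — single-peaked.
Bloc 5 (peak Yilmaz at position 3): ranking walks positions 3-4-2-1, expanding outward from the peak — single-peaked.
Bloc 6 (peak Aoki at position 1): ranking walks positions 1-2-3-4, expanding outward from the peak — single-peaked.
Bloc 7 (peak Ekwueme at position 4): ranking walks positions 4-3-2-1, expanding outward from the peak — single-peaked.
Bloc 2 violates single-peakedness, so the profile is not single-peaked on this axis.

no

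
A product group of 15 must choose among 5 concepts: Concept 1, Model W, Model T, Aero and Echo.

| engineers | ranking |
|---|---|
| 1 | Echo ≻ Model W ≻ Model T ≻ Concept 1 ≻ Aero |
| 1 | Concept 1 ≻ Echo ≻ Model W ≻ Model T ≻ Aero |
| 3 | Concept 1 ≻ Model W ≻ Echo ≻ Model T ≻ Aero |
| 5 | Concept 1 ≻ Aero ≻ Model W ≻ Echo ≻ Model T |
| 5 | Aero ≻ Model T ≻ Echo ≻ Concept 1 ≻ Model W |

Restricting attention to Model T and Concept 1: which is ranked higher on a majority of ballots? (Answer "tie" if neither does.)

Ballots ranking Model T above Concept 1: 1 + 5 = 6.
Ballots ranking Concept 1 above Model T: 15 − 6 = 9.
Concept 1 wins the head-to-head 9–6.

Concept 1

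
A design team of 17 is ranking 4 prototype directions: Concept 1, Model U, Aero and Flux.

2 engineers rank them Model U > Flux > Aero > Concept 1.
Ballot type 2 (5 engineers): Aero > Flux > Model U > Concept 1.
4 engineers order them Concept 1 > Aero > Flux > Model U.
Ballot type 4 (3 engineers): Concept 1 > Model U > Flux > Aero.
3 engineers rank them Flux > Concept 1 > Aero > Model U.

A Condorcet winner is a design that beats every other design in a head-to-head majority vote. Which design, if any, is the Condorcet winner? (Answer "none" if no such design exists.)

Pairwise majorities:
Concept 1 vs Model U: 4+3+3 = 10 for Concept 1, 7 for Model U — Concept 1 by 10–7.
Concept 1 vs Aero: 10 to 7, Concept 1.
Concept 1 vs Flux: 7 to 10, Flux.
Model U vs Aero: 2+3 = 5 for Model U, 12 for Aero — Aero by 12–5.
Model U vs Flux: 2+3 = 5 for Model U, 12 for Flux — Flux by 12–5.
Aero vs Flux: Aero preferred on 5+4 = 9 ballots; Aero wins 9–8.
Each design drops at least one matchup (Concept 1 loses to Flux; Model U loses to Concept 1; Aero loses to Concept 1; Flux loses to Aero); the cycle Concept 1 > Aero > Flux > Concept 1 rules out a Condorcet winner.

none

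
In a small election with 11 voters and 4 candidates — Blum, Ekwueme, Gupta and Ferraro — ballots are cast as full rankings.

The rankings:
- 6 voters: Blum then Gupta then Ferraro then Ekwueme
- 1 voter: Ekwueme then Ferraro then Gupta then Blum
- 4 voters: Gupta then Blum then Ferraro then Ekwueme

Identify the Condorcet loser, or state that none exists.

Ekwueme

Pairwise majorities:
Blum–Ekwueme: Blum 10–1.
Blum vs Gupta: Blum wins 6–5.
Blum vs Ferraro: Blum preferred on 6+4 = 10 ballots; Blum wins 10–1.
Ekwueme vs Gupta: Ekwueme preferred on 1 ballot; Gupta wins 10–1.
Ekwueme vs Ferraro: Ferraro, 10–1.
Gupta vs Ferraro: Gupta, 10–1.
Ekwueme loses to every other candidate — it is the Condorcet loser.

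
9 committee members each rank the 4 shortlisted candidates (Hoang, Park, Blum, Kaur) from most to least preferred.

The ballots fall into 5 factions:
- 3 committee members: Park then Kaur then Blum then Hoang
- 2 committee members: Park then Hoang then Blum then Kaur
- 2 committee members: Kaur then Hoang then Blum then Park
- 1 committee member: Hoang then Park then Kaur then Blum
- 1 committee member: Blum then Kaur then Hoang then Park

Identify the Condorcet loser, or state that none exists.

Head-to-head results (9 committee members):
Hoang vs Park: 2+1+1 = 4 for Hoang, 5 for Park — Park by 5–4.
Hoang–Blum: Hoang 5–4.
Hoang vs Kaur: Hoang is ranked higher on 2+1 = 3 ballots, Kaur on 6. Kaur wins 6–3.
Park vs Blum: Park, 6–3.
Park vs Kaur: Park wins 6–3.
Blum vs Kaur: Blum preferred on 2+1 = 3 ballots; Kaur wins 6–3.
Blum loses to every other candidate — it is the Condorcet loser.

Blum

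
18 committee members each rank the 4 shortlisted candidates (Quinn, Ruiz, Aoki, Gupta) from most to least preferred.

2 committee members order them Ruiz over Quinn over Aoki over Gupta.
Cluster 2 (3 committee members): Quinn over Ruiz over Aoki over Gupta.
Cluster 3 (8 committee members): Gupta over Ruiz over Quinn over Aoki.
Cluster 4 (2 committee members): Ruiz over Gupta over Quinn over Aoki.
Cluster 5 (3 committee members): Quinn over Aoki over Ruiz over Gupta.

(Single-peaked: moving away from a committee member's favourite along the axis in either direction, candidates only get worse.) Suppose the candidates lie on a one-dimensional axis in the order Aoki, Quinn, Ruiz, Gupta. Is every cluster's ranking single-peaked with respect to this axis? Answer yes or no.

Axis positions: Aoki=1, Quinn=2, Ruiz=3, Gupta=4.
Cluster 1 (peak Ruiz at position 3): ranking walks positions 3-2-1-4, expanding outward from the peak — single-peaked.
Cluster 2 (peak Quinn at position 2): ranking walks positions 2-3-1-4, expanding outward from the peak — single-peaked.
Cluster 3 (peak Gupta at position 4): ranking walks positions 4-3-2-1, expanding outward from the peak — single-peaked.
Cluster 4 (peak Ruiz at position 3): ranking walks positions 3-4-2-1, expanding outward from the peak — single-peaked.
Cluster 5 (peak Quinn at position 2): ranking walks positions 2-1-3-4, expanding outward from the peak — single-peaked.
Every ranking is single-peaked on this axis.

yes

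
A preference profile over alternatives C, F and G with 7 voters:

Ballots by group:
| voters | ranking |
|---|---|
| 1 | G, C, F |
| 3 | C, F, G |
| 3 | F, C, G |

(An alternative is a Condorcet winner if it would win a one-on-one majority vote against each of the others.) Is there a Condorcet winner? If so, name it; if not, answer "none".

C

Pairwise majorities:
C–F: C 4–3.
C vs G: C wins 6–1.
F–G: F 6–1.
Only C has no losses; C is the Condorcet winner.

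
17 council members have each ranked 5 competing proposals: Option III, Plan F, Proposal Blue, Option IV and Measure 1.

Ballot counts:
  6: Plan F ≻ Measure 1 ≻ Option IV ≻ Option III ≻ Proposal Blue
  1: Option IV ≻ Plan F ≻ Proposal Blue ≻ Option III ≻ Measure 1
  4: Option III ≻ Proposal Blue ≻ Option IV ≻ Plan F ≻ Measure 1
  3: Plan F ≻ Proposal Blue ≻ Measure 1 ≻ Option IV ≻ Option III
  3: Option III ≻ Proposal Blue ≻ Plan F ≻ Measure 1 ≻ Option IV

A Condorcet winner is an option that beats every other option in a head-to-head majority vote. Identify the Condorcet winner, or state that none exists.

Head-to-head results (17 council members):
Option III vs Plan F: Plan F, 10–7.
Option III vs Proposal Blue: 6+4+3 = 13 for Option III, 4 for Proposal Blue — Option III by 13–4.
Option III vs Option IV: Option IV wins 10–7.
Option III vs Measure 1: 1+4+3 = 8 for Option III, 9 for Measure 1 — Measure 1 by 9–8.
Plan F vs Proposal Blue: Plan F preferred on 6+1+3 = 10 ballots; Plan F wins 10–7.
Plan F vs Option IV: Plan F, 12–5.
Plan F vs Measure 1: Plan F wins 17–0.
Proposal Blue vs Option IV: Proposal Blue, 10–7.
Proposal Blue vs Measure 1: Proposal Blue, 11–6.
Option IV vs Measure 1: 1+4 = 5 for Option IV, 12 for Measure 1 — Measure 1 by 12–5.
Only Plan F has no losses; Plan F is the Condorcet winner.

Plan F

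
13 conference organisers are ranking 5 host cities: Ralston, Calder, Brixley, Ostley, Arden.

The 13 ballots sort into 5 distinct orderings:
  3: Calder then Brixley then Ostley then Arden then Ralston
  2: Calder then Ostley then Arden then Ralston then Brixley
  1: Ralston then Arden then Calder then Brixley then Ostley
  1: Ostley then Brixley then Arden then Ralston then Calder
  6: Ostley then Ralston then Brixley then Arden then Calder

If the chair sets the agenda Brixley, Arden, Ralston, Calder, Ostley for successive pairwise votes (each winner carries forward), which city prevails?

Ostley

Round 1: Brixley vs Arden — 10–3, Brixley advances.
Round 2: Brixley vs Ralston — 4–9, Ralston advances.
Round 3: Ralston vs Calder — 8–5, Ralston advances.
Round 4: Ralston vs Ostley — 1–12, Ostley advances.
Ostley survives the agenda.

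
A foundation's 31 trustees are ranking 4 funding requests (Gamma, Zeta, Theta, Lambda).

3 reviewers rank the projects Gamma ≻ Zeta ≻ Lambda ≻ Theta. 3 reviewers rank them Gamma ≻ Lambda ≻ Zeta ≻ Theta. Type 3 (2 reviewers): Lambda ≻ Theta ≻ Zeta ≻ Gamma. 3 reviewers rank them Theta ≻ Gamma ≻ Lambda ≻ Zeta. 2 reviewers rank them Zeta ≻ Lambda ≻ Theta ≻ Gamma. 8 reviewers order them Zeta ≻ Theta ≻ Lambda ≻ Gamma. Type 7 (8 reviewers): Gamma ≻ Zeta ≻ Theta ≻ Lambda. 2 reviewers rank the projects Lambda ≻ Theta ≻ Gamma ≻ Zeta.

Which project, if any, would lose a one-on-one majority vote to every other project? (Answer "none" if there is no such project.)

Lambda

Head-to-head results (31 reviewers):
Gamma vs Zeta: Gamma wins 19–12.
Gamma–Theta: Theta 17–14.
Gamma–Lambda: Gamma 17–14.
Zeta vs Theta: Zeta wins 24–7.
Zeta–Lambda: Zeta 21–10.
Theta vs Lambda: Theta is ranked higher on 3+8+8 = 19 ballots, Lambda on 12. Theta wins 19–12.
Lambda loses to every other project — it is the Condorcet loser.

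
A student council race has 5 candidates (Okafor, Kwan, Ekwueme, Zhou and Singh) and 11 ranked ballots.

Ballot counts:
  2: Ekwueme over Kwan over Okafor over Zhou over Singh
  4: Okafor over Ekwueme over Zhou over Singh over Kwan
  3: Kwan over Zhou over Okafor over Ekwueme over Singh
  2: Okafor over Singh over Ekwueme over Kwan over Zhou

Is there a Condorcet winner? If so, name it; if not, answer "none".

Check each pair by majority over 11 ballots:
Okafor vs Kwan: Okafor preferred on 4+2 = 6 ballots; Okafor wins 6–5.
Okafor vs Ekwueme: 4+3+2 = 9 for Okafor, 2 for Ekwueme — Okafor by 9–2.
Okafor vs Zhou: 8 to 3, Okafor.
Okafor vs Singh: 11 to 0, Okafor.
Kwan vs Ekwueme: Kwan is ranked higher on 3 ballots, Ekwueme on 8. Ekwueme wins 8–3.
Kwan vs Zhou: 7 to 4, Kwan.
Kwan vs Singh: 2+3 = 5 for Kwan, 6 for Singh — Singh by 6–5.
Ekwueme vs Zhou: 2+4+2 = 8 for Ekwueme, 3 for Zhou — Ekwueme by 8–3.
Ekwueme vs Singh: 2+4+3 = 9 for Ekwueme, 2 for Singh — Ekwueme by 9–2.
Zhou vs Singh: Zhou preferred on 2+4+3 = 9 ballots; Zhou wins 9–2.
Okafor wins every pairwise contest, so Okafor is the Condorcet winner.

Okafor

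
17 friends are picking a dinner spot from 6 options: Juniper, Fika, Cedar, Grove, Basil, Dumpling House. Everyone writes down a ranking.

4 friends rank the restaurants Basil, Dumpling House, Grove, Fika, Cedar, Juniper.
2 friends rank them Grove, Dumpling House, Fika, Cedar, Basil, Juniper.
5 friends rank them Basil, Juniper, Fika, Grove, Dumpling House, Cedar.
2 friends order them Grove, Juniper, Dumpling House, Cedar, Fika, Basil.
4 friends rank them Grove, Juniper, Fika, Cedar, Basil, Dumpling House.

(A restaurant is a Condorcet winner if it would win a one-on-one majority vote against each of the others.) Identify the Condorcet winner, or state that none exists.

Pairwise majorities:
Juniper vs Fika: Juniper preferred on 5+2+4 = 11 ballots; Juniper wins 11–6.
Juniper vs Cedar: Juniper, 11–6.
Juniper–Grove: Grove 12–5.
Juniper vs Basil: Basil wins 11–6.
Juniper vs Dumpling House: Juniper preferred on 5+2+4 = 11 ballots; Juniper wins 11–6.
Fika–Cedar: Fika 15–2.
Fika vs Grove: Fika is ranked higher on 5 ballots, Grove on 12. Grove wins 12–5.
Fika vs Basil: 8 to 9, Basil.
Fika–Dumpling House: Fika 9–8.
Cedar vs Grove: Grove wins 17–0.
Cedar vs Basil: Cedar preferred on 2+2+4 = 8 ballots; Basil wins 9–8.
Cedar vs Dumpling House: Cedar is ranked higher on 4 ballots, Dumpling House on 13. Dumpling House wins 13–4.
Grove–Basil: Basil 9–8.
Grove vs Dumpling House: 13 to 4, Grove.
Basil vs Dumpling House: Basil, 13–4.
Basil beats each of Juniper, Fika, Cedar, Grove, Dumpling House — Basil is the Condorcet winner.

Basil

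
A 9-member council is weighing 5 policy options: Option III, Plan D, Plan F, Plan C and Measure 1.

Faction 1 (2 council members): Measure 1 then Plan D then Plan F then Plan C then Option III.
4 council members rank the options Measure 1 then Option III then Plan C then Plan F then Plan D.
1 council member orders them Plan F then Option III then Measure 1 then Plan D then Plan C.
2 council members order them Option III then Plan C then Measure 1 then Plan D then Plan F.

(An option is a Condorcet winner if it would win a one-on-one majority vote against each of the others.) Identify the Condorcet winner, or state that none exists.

Measure 1

Check each pair by majority over 9 ballots:
Option III vs Plan D: 4+1+2 = 7 for Option III, 2 for Plan D — Option III by 7–2.
Option III vs Plan F: 4+2 = 6 for Option III, 3 for Plan F — Option III by 6–3.
Option III vs Plan C: Option III is ranked higher on 4+1+2 = 7 ballots, Plan C on 2. Option III wins 7–2.
Option III vs Measure 1: 3 to 6, Measure 1.
Plan D vs Plan F: Plan D preferred on 2+2 = 4 ballots; Plan F wins 5–4.
Plan D vs Plan C: Plan D is ranked higher on 2+1 = 3 ballots, Plan C on 6. Plan C wins 6–3.
Plan D vs Measure 1: Plan D is ranked higher on 0 ballots, Measure 1 on 9. Measure 1 wins 9–0.
Plan F vs Plan C: Plan F preferred on 2+1 = 3 ballots; Plan C wins 6–3.
Plan F vs Measure 1: Plan F is ranked higher on 1 ballot, Measure 1 on 8. Measure 1 wins 8–1.
Plan C vs Measure 1: Plan C is ranked higher on 2 ballots, Measure 1 on 7. Measure 1 wins 7–2.
Only Measure 1 has no losses; Measure 1 is the Condorcet winner.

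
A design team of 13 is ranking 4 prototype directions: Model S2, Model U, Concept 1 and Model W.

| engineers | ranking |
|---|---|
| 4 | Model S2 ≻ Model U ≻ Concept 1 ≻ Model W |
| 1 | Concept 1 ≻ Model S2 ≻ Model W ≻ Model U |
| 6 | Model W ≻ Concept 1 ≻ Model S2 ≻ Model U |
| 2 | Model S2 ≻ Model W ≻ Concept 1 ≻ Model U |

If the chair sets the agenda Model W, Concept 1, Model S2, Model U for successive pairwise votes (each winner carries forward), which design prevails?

Round 1: Model W vs Concept 1 — 8–5, Model W advances.
Round 2: Model W vs Model S2 — 6–7, Model S2 advances.
Round 3: Model S2 vs Model U — 13–0, Model S2 advances.
Model S2 survives the agenda.

Model S2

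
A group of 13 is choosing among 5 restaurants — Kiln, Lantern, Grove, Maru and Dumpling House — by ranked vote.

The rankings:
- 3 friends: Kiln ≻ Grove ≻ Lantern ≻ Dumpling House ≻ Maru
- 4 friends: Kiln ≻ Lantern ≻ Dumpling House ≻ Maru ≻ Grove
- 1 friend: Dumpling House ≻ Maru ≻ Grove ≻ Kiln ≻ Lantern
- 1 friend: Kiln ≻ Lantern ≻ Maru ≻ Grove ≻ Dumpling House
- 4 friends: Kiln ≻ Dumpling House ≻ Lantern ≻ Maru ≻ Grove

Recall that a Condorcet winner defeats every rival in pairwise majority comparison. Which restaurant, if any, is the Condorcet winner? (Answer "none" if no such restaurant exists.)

Pairwise majorities:
Kiln vs Lantern: 3+4+1+1+4 = 13 for Kiln, 0 for Lantern — Kiln by 13–0.
Kiln vs Grove: 12 to 1, Kiln.
Kiln vs Maru: Kiln preferred on 3+4+1+4 = 12 ballots; Kiln wins 12–1.
Kiln vs Dumpling House: Kiln preferred on 3+4+1+4 = 12 ballots; Kiln wins 12–1.
Lantern vs Grove: Lantern preferred on 4+1+4 = 9 ballots; Lantern wins 9–4.
Lantern vs Maru: Lantern preferred on 3+4+1+4 = 12 ballots; Lantern wins 12–1.
Lantern vs Dumpling House: Lantern preferred on 3+4+1 = 8 ballots; Lantern wins 8–5.
Grove vs Maru: 3 for Grove, 10 for Maru — Maru by 10–3.
Grove vs Dumpling House: Grove is ranked higher on 3+1 = 4 ballots, Dumpling House on 9. Dumpling House wins 9–4.
Maru vs Dumpling House: 1 to 12, Dumpling House.
Kiln beats each of Lantern, Grove, Maru, Dumpling House — Kiln is the Condorcet winner.

Kiln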